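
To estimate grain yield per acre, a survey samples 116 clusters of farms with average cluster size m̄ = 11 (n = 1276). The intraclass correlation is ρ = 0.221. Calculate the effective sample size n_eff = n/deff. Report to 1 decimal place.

deff = 1 + (11 − 1)·0.221 = 1 + 2.21 = 3.21.
n_eff = 1276 / 3.21 = 397.5.

397.5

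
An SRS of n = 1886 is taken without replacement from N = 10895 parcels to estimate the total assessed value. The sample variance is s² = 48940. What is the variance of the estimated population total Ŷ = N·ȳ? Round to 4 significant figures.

2.547 × 10^9

Var(Ŷ) = N²·Var(ȳ) = N²·(1 − n/N)·s²/n.
f = 1886/10895 = 0.17310693; Var(ȳ) = 0.82689307·48940/1886 = 21.45713.
Var(Ŷ) = 10895² · 21.45713 = 2.5469833 × 10^9.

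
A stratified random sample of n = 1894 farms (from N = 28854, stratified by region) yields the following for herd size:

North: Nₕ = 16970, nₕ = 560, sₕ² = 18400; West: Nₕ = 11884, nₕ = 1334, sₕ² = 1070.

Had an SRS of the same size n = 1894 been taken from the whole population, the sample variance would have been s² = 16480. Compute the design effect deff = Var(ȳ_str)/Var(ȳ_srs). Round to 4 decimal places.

1.3667

Var(ȳ_str) = Σ Wₕ²(1−fₕ)sₕ²/nₕ with Wₕ = Nₕ/28854:
  North: (16970/28854)²·(1−560/16970)·18400/560 = 10.990265
  West: (11884/28854)²·(1−1334/11884)·1070/1334 = 0.12079
  → Var(ȳ_str) = 11.111055.
Var(ȳ_srs) = (1 − 1894/28854)·16480/1894 = 8.1300102.
deff = 11.111055 / 8.1300102 = 1.3667.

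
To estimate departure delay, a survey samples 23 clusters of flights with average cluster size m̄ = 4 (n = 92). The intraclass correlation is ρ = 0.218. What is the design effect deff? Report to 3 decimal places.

deff = 1 + (4 − 1)·0.218 = 1 + 0.654 = 1.654.

1.654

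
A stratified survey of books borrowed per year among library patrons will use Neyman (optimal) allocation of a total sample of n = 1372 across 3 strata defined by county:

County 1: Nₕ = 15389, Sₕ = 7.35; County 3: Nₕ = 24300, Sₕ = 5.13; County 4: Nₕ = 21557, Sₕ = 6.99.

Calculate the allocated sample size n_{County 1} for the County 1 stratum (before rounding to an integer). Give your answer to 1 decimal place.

399.5

Neyman allocation: nₕ = n·NₕSₕ / Σⱼ NⱼSⱼ.
Σ NⱼSⱼ = 15389·7.35 + 24300·5.13 + 21557·6.99 = 388451.58.
n_{County 1} = 1372·15389·7.35 / 388451.58 = 399.5.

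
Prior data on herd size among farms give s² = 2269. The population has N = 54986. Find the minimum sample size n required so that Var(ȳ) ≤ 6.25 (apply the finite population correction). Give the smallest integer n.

361

Without fpc, n₀ = s²/D = 2269/6.25 = 363.0400.
With fpc, (1 − n/N)·s²/n ≤ D requires n ≥ n₀/(1 + n₀/N) = 363.0400/(1 + 363.0400/54986) = 360.6588.
Rounding up, n = 361.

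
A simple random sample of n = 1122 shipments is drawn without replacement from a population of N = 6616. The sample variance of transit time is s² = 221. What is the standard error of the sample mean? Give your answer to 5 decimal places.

Under SRS without replacement, Var(ȳ) = (1 − f)·s²/n with f = n/N = 1122/6616 = 0.16958888.
Var(ȳ) = (1 − 0.16958888)·221/1122 = 0.83041112·0.1969697 = 0.16356583.
SE(ȳ) = √(0.16356583) = 0.40443.

0.40443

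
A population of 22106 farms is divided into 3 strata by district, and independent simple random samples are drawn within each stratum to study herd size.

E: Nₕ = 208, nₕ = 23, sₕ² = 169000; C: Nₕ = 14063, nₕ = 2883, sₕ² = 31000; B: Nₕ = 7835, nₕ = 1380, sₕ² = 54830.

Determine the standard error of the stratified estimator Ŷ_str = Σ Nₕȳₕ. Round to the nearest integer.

63109

Var(Ŷ_str) = Σₕ Nₕ²(1 − fₕ)sₕ²/nₕ.
E: 208²·(1 − 23/208)·169000/23 = 2.8274435 × 10^8.
C: 14063²·(1 − 2883/14063)·31000/2883 = 1.6905843 × 10^9.
B: 7835²·(1 − 1380/7835)·54830/1380 = 2.0094371 × 10^9.
Sum = 3.9827658 × 10^9.
SE = √(3.9827658 × 10^9) = 63109.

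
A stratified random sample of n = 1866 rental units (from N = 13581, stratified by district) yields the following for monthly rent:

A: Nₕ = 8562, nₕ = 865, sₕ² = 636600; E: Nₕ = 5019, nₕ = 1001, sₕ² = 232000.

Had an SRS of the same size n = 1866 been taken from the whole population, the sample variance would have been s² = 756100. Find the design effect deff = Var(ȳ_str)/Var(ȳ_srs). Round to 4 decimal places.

0.8248

Var(ȳ_str) = Σ Wₕ²(1−fₕ)sₕ²/nₕ with Wₕ = Nₕ/13581:
  A: (8562/13581)²·(1−865/8562)·636600/865 = 262.9564
  E: (5019/13581)²·(1−1001/5019)·232000/1001 = 25.340638
  → Var(ȳ_str) = 288.29704.
Var(ȳ_srs) = (1 − 1866/13581)·756100/1866 = 349.52492.
deff = 288.29704 / 349.52492 = 0.8248.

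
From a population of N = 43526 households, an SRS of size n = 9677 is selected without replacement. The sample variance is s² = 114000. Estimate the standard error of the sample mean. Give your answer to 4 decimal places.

Under SRS without replacement, Var(ȳ) = (1 − f)·s²/n with f = n/N = 9677/43526 = 0.22232689.
Var(ȳ) = (1 − 0.22232689)·114000/9677 = 0.77767311·11.78051 = 9.1613863.
SE(ȳ) = √(9.1613863) = 3.0268.

3.0268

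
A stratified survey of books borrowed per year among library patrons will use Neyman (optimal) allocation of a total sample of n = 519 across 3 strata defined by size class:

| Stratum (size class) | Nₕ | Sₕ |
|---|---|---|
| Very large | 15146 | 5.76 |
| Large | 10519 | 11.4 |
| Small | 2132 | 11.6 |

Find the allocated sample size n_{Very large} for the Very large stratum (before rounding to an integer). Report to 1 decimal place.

Neyman allocation: nₕ = n·NₕSₕ / Σⱼ NⱼSⱼ.
Σ NⱼSⱼ = 15146·5.76 + 10519·11.4 + 2132·11.6 = 231888.76.
n_{Very large} = 519·15146·5.76 / 231888.76 = 195.3.

195.3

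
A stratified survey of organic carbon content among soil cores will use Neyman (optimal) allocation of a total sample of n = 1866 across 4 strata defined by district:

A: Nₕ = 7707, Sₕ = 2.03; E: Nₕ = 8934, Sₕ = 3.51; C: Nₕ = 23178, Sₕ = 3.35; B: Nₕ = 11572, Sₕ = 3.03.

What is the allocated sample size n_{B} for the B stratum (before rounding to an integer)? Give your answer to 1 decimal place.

Neyman allocation: nₕ = n·NₕSₕ / Σⱼ NⱼSⱼ.
Σ NⱼSⱼ = 7707·2.03 + 8934·3.51 + 23178·3.35 + 11572·3.03 = 159713.01.
n_{B} = 1866·11572·3.03 / 159713.01 = 409.7.

409.7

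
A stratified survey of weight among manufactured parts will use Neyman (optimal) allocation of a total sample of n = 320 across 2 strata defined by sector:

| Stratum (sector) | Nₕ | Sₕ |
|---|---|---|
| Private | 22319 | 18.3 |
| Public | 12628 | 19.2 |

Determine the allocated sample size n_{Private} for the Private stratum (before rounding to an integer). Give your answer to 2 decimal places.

Neyman allocation: nₕ = n·NₕSₕ / Σⱼ NⱼSⱼ.
Σ NⱼSⱼ = 22319·18.3 + 12628·19.2 = 650895.3.
n_{Private} = 320·22319·18.3 / 650895.3 = 200.80.

200.80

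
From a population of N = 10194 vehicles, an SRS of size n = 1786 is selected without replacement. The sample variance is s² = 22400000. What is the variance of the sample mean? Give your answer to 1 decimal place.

Under SRS without replacement, Var(ȳ) = (1 − f)·s²/n with f = n/N = 1786/10194 = 0.17520110.
Var(ȳ) = (1 − 0.17520110)·22400000/1786 = 0.82479890·12541.993 = 10344.622.

10344.6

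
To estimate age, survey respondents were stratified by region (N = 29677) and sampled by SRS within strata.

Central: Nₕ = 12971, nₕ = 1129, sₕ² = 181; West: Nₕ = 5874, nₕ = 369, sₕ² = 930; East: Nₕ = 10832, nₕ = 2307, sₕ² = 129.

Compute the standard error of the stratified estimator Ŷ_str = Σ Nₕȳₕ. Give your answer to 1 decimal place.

Var(Ŷ_str) = Σₕ Nₕ²(1 − fₕ)sₕ²/nₕ.
Central: 12971²·(1 − 1129/12971)·181/1129 = 2.4625392 × 10^7.
West: 5874²·(1 − 369/5874)·930/369 = 8.1498168 × 10^7.
East: 10832²·(1 − 2307/10832)·129/2307 = 5.1635116 × 10^6.
Sum = 1.1128707 × 10^8.
SE = √(1.1128707 × 10^8) = 10549.3.

10549.3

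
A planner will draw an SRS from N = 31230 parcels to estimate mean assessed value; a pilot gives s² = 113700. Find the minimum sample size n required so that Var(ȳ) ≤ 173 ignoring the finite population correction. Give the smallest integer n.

Without fpc, n₀ = s²/D = 113700/173 = 657.2254.
Rounding up, n = 658.

658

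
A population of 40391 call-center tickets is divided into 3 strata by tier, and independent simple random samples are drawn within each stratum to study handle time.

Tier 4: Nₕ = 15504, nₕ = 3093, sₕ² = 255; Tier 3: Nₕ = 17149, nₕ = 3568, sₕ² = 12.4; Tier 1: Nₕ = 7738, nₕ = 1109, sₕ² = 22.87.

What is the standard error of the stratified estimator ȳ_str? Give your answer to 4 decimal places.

Var(ȳ_str) = Σₕ Wₕ²(1 − fₕ)sₕ²/nₕ with Wₕ = Nₕ/N, N = 40391.
Tier 4: Wₕ = 0.38384789; term = 0.38384789²·(1 − 0.19949690)·255/3093 = 0.0097239246.
Tier 3: Wₕ = 0.42457478; term = 0.42457478²·(1 − 0.20805878)·12.4/3568 = 4.9613307 × 10^-4.
Tier 1: Wₕ = 0.19157733; term = 0.19157733²·(1 − 0.14331869)·22.87/1109 = 6.4839872 × 10^-4.
Sum = 0.010868456.
SE = √(0.010868456) = 0.1043.

0.1043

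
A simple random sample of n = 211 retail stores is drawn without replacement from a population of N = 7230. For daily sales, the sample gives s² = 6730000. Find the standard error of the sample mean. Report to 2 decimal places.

175.97

Under SRS without replacement, Var(ȳ) = (1 − f)·s²/n with f = n/N = 211/7230 = 0.02918396.
Var(ȳ) = (1 − 0.02918396)·6730000/211 = 0.97081604·31895.735 = 30964.891.
SE(ȳ) = √(30964.891) = 175.97.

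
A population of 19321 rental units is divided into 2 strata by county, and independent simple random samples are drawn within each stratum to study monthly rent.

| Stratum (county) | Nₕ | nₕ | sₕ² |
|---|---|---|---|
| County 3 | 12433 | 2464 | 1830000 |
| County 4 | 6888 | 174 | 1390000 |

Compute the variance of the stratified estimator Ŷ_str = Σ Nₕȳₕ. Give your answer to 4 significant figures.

Var(Ŷ_str) = Σₕ Nₕ²(1 − fₕ)sₕ²/nₕ.
County 3: 12433²·(1 − 2464/12433)·1830000/2464 = 9.2052993 × 10^10.
County 4: 6888²·(1 − 174/6888)·1390000/174 = 3.6943669 × 10^11.
Sum = 4.6148968 × 10^11.

4.615 × 10^11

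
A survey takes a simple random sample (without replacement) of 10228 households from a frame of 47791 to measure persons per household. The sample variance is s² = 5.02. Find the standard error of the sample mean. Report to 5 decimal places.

0.01964

Under SRS without replacement, Var(ȳ) = (1 − f)·s²/n with f = n/N = 10228/47791 = 0.21401519.
Var(ȳ) = (1 − 0.21401519)·5.02/10228 = 0.78598481·4.9080954 × 10^-4 = 3.8576884 × 10^-4.
SE(ȳ) = √(3.8576884 × 10^-4) = 0.01964.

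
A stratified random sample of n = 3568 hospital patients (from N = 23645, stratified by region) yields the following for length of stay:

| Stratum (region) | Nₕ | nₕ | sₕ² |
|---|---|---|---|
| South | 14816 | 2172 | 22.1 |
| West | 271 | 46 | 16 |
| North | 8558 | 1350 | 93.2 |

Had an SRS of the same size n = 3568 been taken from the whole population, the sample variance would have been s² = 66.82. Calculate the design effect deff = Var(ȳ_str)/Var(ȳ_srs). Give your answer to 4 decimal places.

Var(ȳ_str) = Σ Wₕ²(1−fₕ)sₕ²/nₕ with Wₕ = Nₕ/23645:
  South: (14816/23645)²·(1−2172/14816)·22.1/2172 = 0.0034093318
  West: (271/23645)²·(1−46/271)·16/46 = 3.7934584 × 10^-5
  North: (8558/23645)²·(1−1350/8558)·93.2/1350 = 0.007617116
  → Var(ȳ_str) = 0.011064382.
Var(ȳ_srs) = (1 − 3568/23645)·66.82/3568 = 0.015901611.
deff = 0.011064382 / 0.015901611 = 0.6958.

0.6958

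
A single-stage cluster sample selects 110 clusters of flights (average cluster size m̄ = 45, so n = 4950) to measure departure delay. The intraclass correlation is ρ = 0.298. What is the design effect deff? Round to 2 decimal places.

deff = 1 + (45 − 1)·0.298 = 1 + 13.112 = 14.112.

14.11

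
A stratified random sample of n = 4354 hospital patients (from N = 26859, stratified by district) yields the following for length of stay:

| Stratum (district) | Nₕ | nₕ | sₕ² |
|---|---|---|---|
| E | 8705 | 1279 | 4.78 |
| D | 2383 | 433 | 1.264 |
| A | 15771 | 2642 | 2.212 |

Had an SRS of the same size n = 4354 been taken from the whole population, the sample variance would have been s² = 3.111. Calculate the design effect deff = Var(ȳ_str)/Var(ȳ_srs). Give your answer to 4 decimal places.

Var(ȳ_str) = Σ Wₕ²(1−fₕ)sₕ²/nₕ with Wₕ = Nₕ/26859:
  E: (8705/26859)²·(1−1279/8705)·4.78/1279 = 3.3488939 × 10^-4
  D: (2383/26859)²·(1−433/2383)·1.264/433 = 1.8803477 × 10^-5
  A: (15771/26859)²·(1−2642/15771)·2.212/2642 = 2.4030539 × 10^-4
  → Var(ȳ_str) = 5.9399826 × 10^-4.
Var(ȳ_srs) = (1 − 4354/26859)·3.111/4354 = 5.9868829 × 10^-4.
deff = (5.9399826 × 10^-4) / (5.9868829 × 10^-4) = 0.9922.

0.9922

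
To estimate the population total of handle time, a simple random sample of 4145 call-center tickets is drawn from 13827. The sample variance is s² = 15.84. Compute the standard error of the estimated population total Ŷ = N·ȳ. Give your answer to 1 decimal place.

Var(Ŷ) = N²·Var(ȳ) = N²·(1 − n/N)·s²/n.
f = 4145/13827 = 0.29977580; Var(ȳ) = 0.70022420·15.84/4145 = 0.0026758869.
Var(Ŷ) = 13827² · 0.0026758869 = 511591.92.
SE(Ŷ) = √(511591.92) = 715.3.

715.3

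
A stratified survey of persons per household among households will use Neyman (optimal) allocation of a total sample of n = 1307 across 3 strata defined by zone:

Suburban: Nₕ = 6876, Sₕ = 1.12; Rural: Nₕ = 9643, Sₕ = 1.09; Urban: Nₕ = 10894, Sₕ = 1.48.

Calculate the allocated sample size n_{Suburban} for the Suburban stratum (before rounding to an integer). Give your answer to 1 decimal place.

Neyman allocation: nₕ = n·NₕSₕ / Σⱼ NⱼSⱼ.
Σ NⱼSⱼ = 6876·1.12 + 9643·1.09 + 10894·1.48 = 34335.11.
n_{Suburban} = 1307·6876·1.12 / 34335.11 = 293.2.

293.2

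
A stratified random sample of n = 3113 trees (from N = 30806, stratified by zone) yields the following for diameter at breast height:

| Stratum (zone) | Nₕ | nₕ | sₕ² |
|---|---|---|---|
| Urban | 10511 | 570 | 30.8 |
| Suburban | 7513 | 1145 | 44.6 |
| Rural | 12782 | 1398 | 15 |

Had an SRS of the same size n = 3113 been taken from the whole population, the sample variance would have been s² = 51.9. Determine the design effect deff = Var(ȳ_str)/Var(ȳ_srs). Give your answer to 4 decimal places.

0.6378

Var(ȳ_str) = Σ Wₕ²(1−fₕ)sₕ²/nₕ with Wₕ = Nₕ/30806:
  Urban: (10511/30806)²·(1−570/10511)·30.8/570 = 0.0059494847
  Suburban: (7513/30806)²·(1−1145/7513)·44.6/1145 = 0.0019637002
  Rural: (12782/30806)²·(1−1398/12782)·15/1398 = 0.0016451563
  → Var(ȳ_str) = 0.0095583412.
Var(ȳ_srs) = (1 − 3113/30806)·51.9/3113 = 0.014987284.
deff = 0.0095583412 / 0.014987284 = 0.6378.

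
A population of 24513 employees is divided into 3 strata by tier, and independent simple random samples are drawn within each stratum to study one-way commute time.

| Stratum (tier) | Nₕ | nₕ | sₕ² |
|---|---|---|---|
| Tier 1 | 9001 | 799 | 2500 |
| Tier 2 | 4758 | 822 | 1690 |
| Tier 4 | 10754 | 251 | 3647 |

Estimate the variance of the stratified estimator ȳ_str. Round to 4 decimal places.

3.1797

Var(ȳ_str) = Σₕ Wₕ²(1 − fₕ)sₕ²/nₕ with Wₕ = Nₕ/N, N = 24513.
Tier 1: Wₕ = 0.36719292; term = 0.36719292²·(1 − 0.08876791)·2500/799 = 0.38442429.
Tier 2: Wₕ = 0.19410109; term = 0.19410109²·(1 − 0.17276166)·1690/822 = 0.064076899.
Tier 4: Wₕ = 0.43870599; term = 0.43870599²·(1 − 0.02334015)·3647/251 = 2.7311937.
Sum = 3.1796949.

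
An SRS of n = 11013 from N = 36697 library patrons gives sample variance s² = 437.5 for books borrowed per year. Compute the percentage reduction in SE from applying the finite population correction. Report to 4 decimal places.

f = n/N = 11013/36697 = 0.30010628.
SE_no-fpc = √(s²/n) = 0.19931327; SE_fpc = √((1−f)s²/n) = 0.16674478.
Ratio = √(1−f) = 0.83659651. Reduction = 100·(1 − 0.83659651) = 16.3403%.

16.3403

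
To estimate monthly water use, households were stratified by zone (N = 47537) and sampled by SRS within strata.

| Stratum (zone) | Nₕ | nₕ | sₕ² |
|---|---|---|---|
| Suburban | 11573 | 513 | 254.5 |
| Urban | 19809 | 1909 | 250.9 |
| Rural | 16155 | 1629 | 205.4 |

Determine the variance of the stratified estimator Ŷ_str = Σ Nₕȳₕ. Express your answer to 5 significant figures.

1.3969 × 10^8

Var(Ŷ_str) = Σₕ Nₕ²(1 − fₕ)sₕ²/nₕ.
Suburban: 11573²·(1 − 513/11573)·254.5/513 = 6.3499675 × 10^7.
Urban: 19809²·(1 − 1909/19809)·250.9/1909 = 4.6602618 × 10^7.
Rural: 16155²·(1 − 1629/16155)·205.4/1629 = 2.9589141 × 10^7.
Sum = 1.3969143 × 10^8.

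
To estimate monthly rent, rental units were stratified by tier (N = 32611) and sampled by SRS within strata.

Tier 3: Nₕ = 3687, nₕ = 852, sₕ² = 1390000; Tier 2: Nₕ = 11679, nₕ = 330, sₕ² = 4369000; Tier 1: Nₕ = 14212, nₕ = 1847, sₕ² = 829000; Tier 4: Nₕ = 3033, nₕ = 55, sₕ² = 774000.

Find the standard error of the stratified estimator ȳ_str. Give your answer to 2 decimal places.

Var(ȳ_str) = Σₕ Wₕ²(1 − fₕ)sₕ²/nₕ with Wₕ = Nₕ/N, N = 32611.
Tier 3: Wₕ = 0.11306001; term = 0.11306001²·(1 − 0.23108218)·1390000/852 = 16.035155.
Tier 2: Wₕ = 0.35813069; term = 0.35813069²·(1 − 0.02825584)·4369000/330 = 1650.0729.
Tier 1: Wₕ = 0.43580387; term = 0.43580387²·(1 − 0.12996060)·829000/1847 = 74.16666.
Tier 4: Wₕ = 0.09300543; term = 0.09300543²·(1 − 0.01813386)·774000/55 = 119.5218.
Sum = 1859.7965.
SE = √(1859.7965) = 43.13.

43.13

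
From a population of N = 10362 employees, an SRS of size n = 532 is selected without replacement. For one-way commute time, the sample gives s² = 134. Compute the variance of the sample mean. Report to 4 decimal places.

Under SRS without replacement, Var(ȳ) = (1 − f)·s²/n with f = n/N = 532/10362 = 0.05134144.
Var(ȳ) = (1 − 0.05134144)·134/532 = 0.94865856·0.2518797 = 0.23894783.

0.2389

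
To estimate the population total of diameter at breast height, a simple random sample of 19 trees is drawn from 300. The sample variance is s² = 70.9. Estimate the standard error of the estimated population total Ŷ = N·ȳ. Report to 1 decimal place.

560.9

Var(Ŷ) = N²·Var(ȳ) = N²·(1 − n/N)·s²/n.
f = 19/300 = 0.06333333; Var(ȳ) = 0.93666667·70.9/19 = 3.4952456.
Var(Ŷ) = 300² · 3.4952456 = 314572.1.
SE(Ŷ) = √(314572.1) = 560.9.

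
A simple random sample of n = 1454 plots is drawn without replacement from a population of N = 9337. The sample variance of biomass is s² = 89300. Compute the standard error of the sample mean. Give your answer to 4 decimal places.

Under SRS without replacement, Var(ȳ) = (1 − f)·s²/n with f = n/N = 1454/9337 = 0.15572454.
Var(ȳ) = (1 − 0.15572454)·89300/1454 = 0.84427546·61.416781 = 51.852681.
SE(ȳ) = √(51.852681) = 7.2009.

7.2009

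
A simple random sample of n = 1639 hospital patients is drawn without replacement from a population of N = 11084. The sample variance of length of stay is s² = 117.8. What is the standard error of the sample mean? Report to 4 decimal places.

Under SRS without replacement, Var(ȳ) = (1 − f)·s²/n with f = n/N = 1639/11084 = 0.14787080.
Var(ȳ) = (1 − 0.14787080)·117.8/1639 = 0.85212920·0.071873093 = 0.061245161.
SE(ȳ) = √(0.061245161) = 0.2475.

0.2475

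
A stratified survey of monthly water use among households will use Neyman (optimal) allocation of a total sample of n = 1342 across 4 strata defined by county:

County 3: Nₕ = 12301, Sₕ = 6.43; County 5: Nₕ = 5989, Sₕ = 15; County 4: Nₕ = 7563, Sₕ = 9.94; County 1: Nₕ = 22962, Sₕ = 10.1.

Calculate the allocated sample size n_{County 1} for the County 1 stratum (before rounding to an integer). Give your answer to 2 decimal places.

Neyman allocation: nₕ = n·NₕSₕ / Σⱼ NⱼSⱼ.
Σ NⱼSⱼ = 12301·6.43 + 5989·15 + 7563·9.94 + 22962·10.1 = 476022.85.
n_{County 1} = 1342·22962·10.1 / 476022.85 = 653.82.

653.82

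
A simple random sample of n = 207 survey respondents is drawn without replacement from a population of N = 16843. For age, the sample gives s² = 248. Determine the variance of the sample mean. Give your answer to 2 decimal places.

Under SRS without replacement, Var(ȳ) = (1 − f)·s²/n with f = n/N = 207/16843 = 0.01228997.
Var(ȳ) = (1 − 0.01228997)·248/207 = 0.98771003·1.1980676 = 1.1833434.

1.18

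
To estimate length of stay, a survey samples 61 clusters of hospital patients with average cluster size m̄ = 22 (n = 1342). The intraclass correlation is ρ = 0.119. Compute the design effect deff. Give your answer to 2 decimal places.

deff = 1 + (22 − 1)·0.119 = 1 + 2.499 = 3.499.

3.50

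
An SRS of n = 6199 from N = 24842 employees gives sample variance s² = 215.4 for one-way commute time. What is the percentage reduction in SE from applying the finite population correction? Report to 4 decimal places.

f = n/N = 6199/24842 = 0.24953707.
SE_no-fpc = √(s²/n) = 0.18640692; SE_fpc = √((1−f)s²/n) = 0.16148294.
Ratio = √(1−f) = 0.86629263. Reduction = 100·(1 − 0.86629263) = 13.3707%.

13.3707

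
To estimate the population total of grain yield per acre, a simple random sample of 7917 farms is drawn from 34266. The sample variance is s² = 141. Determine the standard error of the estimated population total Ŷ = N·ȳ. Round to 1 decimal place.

Var(Ŷ) = N²·Var(ȳ) = N²·(1 − n/N)·s²/n.
f = 7917/34266 = 0.23104535; Var(ȳ) = 0.76895465·141/7917 = 0.01369491.
Var(Ŷ) = 34266² · 0.01369491 = 1.6079998 × 10^7.
SE(Ŷ) = √(1.6079998 × 10^7) = 4010.0.

4010.0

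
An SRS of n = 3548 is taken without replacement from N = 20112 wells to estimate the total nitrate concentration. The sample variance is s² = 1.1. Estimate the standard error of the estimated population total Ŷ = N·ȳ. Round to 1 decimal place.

Var(Ŷ) = N²·Var(ȳ) = N²·(1 − n/N)·s²/n.
f = 3548/20112 = 0.17641209; Var(ȳ) = 0.82358791·1.1/3548 = 2.5534011 × 10^-4.
Var(Ŷ) = 20112² · (2.5534011 × 10^-4) = 103283.17.
SE(Ŷ) = √(103283.17) = 321.4.

321.4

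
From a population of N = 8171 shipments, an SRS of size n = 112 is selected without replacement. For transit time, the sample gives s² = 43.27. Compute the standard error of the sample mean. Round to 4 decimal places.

0.6173

Under SRS without replacement, Var(ȳ) = (1 − f)·s²/n with f = n/N = 112/8171 = 0.01370701.
Var(ȳ) = (1 − 0.01370701)·43.27/112 = 0.98629299·0.38633929 = 0.38104373.
SE(ȳ) = √(0.38104373) = 0.6173.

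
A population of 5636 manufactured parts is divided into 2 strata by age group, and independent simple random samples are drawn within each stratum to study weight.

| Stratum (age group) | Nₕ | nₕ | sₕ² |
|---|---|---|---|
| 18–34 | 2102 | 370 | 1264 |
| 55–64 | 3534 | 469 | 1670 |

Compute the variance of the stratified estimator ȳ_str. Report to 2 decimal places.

1.61

Var(ȳ_str) = Σₕ Wₕ²(1 − fₕ)sₕ²/nₕ with Wₕ = Nₕ/N, N = 5636.
18–34: Wₕ = 0.37295955; term = 0.37295955²·(1 − 0.17602284)·1264/370 = 0.39154707.
55–64: Wₕ = 0.62704045; term = 0.62704045²·(1 − 0.13271081)·1670/469 = 1.2142236.
Sum = 1.6057707.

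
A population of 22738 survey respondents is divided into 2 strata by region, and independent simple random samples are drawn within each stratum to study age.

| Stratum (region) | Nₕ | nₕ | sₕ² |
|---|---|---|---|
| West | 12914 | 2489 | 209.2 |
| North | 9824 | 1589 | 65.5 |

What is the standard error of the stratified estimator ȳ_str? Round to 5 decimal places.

0.16833

Var(ȳ_str) = Σₕ Wₕ²(1 − fₕ)sₕ²/nₕ with Wₕ = Nₕ/N, N = 22738.
West: Wₕ = 0.56794793; term = 0.56794793²·(1 − 0.19273656)·209.2/2489 = 0.021886137.
North: Wₕ = 0.43205207; term = 0.43205207²·(1 − 0.16174674)·65.5/1589 = 0.0064500761.
Sum = 0.028336213.
SE = √(0.028336213) = 0.16833.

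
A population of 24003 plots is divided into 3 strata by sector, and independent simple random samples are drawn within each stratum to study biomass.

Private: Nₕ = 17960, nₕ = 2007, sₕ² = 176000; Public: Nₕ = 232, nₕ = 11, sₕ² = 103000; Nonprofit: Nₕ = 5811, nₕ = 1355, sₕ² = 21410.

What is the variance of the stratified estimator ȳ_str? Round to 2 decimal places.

Var(ȳ_str) = Σₕ Wₕ²(1 − fₕ)sₕ²/nₕ with Wₕ = Nₕ/N, N = 24003.
Private: Wₕ = 0.74823980; term = 0.74823980²·(1 − 0.11174833)·176000/2007 = 43.609684.
Public: Wₕ = 0.00966546; term = 0.00966546²·(1 − 0.04741379)·103000/11 = 0.83328535.
Nonprofit: Wₕ = 0.24209474; term = 0.24209474²·(1 − 0.23317845)·21410/1355 = 0.71013739.
Sum = 45.153107.

45.15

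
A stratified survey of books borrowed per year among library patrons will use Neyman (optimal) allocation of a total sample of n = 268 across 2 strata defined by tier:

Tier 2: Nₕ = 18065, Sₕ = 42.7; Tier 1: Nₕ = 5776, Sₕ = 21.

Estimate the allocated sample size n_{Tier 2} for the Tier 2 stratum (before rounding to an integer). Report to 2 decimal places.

Neyman allocation: nₕ = n·NₕSₕ / Σⱼ NⱼSⱼ.
Σ NⱼSⱼ = 18065·42.7 + 5776·21 = 892671.5.
n_{Tier 2} = 268·18065·42.7 / 892671.5 = 231.58.

231.58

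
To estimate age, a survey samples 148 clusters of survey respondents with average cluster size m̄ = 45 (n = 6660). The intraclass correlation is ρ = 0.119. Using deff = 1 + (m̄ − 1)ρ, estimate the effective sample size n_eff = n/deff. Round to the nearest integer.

deff = 1 + (45 − 1)·0.119 = 1 + 5.236 = 6.236.
n_eff = 6660 / 6.236 = 1068.

1068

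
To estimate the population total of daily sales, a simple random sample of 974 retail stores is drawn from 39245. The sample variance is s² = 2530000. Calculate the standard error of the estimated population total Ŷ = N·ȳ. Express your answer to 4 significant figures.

1.975 × 10^6

Var(Ŷ) = N²·Var(ȳ) = N²·(1 − n/N)·s²/n.
f = 974/39245 = 0.02481845; Var(ȳ) = 0.97518155·2530000/974 = 2533.0691.
Var(Ŷ) = 39245² · 2533.0691 = 3.9013571 × 10^12.
SE(Ŷ) = √(3.9013571 × 10^12) = 1.975 × 10^6.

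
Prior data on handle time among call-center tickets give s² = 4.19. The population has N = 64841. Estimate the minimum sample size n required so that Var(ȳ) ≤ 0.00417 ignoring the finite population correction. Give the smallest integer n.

1005

Without fpc, n₀ = s²/D = 4.19/0.00417 = 1004.7962.
Rounding up, n = 1005.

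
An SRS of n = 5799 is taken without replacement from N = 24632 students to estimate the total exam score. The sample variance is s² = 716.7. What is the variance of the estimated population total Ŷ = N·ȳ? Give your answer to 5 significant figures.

5.7333 × 10^7

Var(Ŷ) = N²·Var(ȳ) = N²·(1 − n/N)·s²/n.
f = 5799/24632 = 0.23542546; Var(ȳ) = 0.76457454·716.7/5799 = 0.094493977.
Var(Ŷ) = 24632² · 0.094493977 = 5.7332843 × 10^7.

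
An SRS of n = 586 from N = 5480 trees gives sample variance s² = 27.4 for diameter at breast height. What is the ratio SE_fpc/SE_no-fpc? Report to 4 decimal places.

0.9450

f = n/N = 586/5480 = 0.10693431.
SE_no-fpc = √(s²/n) = 0.21623524; SE_fpc = √((1−f)s²/n) = 0.20434696.
Ratio = √(1−f) = 0.94502153.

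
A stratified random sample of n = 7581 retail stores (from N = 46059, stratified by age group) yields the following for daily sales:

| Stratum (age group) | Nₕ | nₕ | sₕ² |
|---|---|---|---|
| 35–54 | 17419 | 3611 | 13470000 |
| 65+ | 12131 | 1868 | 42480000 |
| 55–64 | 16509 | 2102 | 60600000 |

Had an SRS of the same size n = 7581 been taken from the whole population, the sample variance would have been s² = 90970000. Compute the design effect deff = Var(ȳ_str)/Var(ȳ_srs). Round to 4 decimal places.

0.4977

Var(ȳ_str) = Σ Wₕ²(1−fₕ)sₕ²/nₕ with Wₕ = Nₕ/46059:
  35–54: (17419/46059)²·(1−3611/17419)·13470000/3611 = 422.92669
  65+: (12131/46059)²·(1−1868/12131)·42480000/1868 = 1334.5952
  55–64: (16509/46059)²·(1−2102/16509)·60600000/2102 = 3232.2521
  → Var(ȳ_str) = 4989.774.
Var(ȳ_srs) = (1 − 7581/46059)·90970000/7581 = 10024.661.
deff = 4989.774 / 10024.661 = 0.4977.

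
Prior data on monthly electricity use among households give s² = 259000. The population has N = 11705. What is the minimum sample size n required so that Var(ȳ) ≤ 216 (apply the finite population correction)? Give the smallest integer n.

1088

Without fpc, n₀ = s²/D = 259000/216 = 1199.0741.
With fpc, (1 − n/N)·s²/n ≤ D requires n ≥ n₀/(1 + n₀/N) = 1199.0741/(1 + 1199.0741/11705) = 1087.6536.
Rounding up, n = 1088.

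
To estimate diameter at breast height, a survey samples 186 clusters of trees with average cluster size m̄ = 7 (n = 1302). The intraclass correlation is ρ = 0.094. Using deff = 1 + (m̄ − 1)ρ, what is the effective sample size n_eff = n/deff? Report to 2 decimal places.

deff = 1 + (7 − 1)·0.094 = 1 + 0.564 = 1.564.
n_eff = 1302 / 1.564 = 832.48.

832.48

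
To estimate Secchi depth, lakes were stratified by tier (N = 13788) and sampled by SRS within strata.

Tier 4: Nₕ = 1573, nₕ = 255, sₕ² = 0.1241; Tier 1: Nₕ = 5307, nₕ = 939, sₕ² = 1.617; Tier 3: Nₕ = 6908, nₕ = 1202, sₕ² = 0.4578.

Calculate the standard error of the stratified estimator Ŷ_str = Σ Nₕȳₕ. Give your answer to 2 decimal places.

236.52

Var(Ŷ_str) = Σₕ Nₕ²(1 − fₕ)sₕ²/nₕ.
Tier 4: 1573²·(1 − 255/1573)·0.1241/255 = 1008.9641.
Tier 1: 5307²·(1 − 939/5307)·1.617/939 = 39918.678.
Tier 3: 6908²·(1 − 1202/6908)·0.4578/1202 = 15012.583.
Sum = 55940.225.
SE = √(55940.225) = 236.52.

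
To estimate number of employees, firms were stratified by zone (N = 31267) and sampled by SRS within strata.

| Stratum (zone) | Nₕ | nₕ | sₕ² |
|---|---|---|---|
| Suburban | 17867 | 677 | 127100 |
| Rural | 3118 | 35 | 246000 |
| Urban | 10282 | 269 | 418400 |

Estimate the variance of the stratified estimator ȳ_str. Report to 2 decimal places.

291.89

Var(ȳ_str) = Σₕ Wₕ²(1 − fₕ)sₕ²/nₕ with Wₕ = Nₕ/N, N = 31267.
Suburban: Wₕ = 0.57143314; term = 0.57143314²·(1 − 0.03789108)·127100/677 = 58.980978.
Rural: Wₕ = 0.09972175; term = 0.09972175²·(1 − 0.01122514)·246000/35 = 69.110538.
Urban: Wₕ = 0.32884511; term = 0.32884511²·(1 − 0.02616223)·418400/269 = 163.79807.
Sum = 291.88959.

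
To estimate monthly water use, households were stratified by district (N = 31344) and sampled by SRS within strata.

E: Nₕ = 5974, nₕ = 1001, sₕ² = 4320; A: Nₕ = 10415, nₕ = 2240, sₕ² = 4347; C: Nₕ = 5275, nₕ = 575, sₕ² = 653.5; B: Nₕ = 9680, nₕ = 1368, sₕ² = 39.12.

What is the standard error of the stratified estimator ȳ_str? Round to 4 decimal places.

Var(ȳ_str) = Σₕ Wₕ²(1 − fₕ)sₕ²/nₕ with Wₕ = Nₕ/N, N = 31344.
E: Wₕ = 0.19059469; term = 0.19059469²·(1 − 0.16755942)·4320/1001 = 0.13050421.
A: Wₕ = 0.33228050; term = 0.33228050²·(1 − 0.21507441)·4347/2240 = 0.16818212.
C: Wₕ = 0.16829377; term = 0.16829377²·(1 − 0.10900474)·653.5/575 = 0.028680666.
B: Wₕ = 0.30883104; term = 0.30883104²·(1 − 0.14132231)·39.12/1368 = 0.0023419887.
Sum = 0.32970898.
SE = √(0.32970898) = 0.5742.

0.5742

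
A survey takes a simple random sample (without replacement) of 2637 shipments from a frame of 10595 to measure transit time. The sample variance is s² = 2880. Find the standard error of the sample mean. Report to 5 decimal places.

Under SRS without replacement, Var(ȳ) = (1 − f)·s²/n with f = n/N = 2637/10595 = 0.24889099.
Var(ȳ) = (1 − 0.24889099)·2880/2637 = 0.75110901·1.0921502 = 0.82032384.
SE(ȳ) = √(0.82032384) = 0.90572.

0.90572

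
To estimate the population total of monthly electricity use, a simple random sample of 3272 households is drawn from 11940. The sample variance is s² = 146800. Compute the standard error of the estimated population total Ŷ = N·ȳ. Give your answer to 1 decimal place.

Var(Ŷ) = N²·Var(ȳ) = N²·(1 − n/N)·s²/n.
f = 3272/11940 = 0.27403685; Var(ȳ) = 0.72596315·146800/3272 = 32.570718.
Var(Ŷ) = 11940² · 32.570718 = 4.6433988 × 10^9.
SE(Ŷ) = √(4.6433988 × 10^9) = 68142.5.

68142.5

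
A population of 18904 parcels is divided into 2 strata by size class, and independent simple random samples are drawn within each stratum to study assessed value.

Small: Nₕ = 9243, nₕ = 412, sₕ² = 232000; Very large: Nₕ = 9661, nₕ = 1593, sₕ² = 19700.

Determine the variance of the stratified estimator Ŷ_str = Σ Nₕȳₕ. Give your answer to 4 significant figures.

Var(Ŷ_str) = Σₕ Nₕ²(1 − fₕ)sₕ²/nₕ.
Small: 9243²·(1 − 412/9243)·232000/412 = 4.5963555 × 10^10.
Very large: 9661²·(1 − 1593/9661)·19700/1593 = 9.639143 × 10^8.
Sum = 4.6927469 × 10^10.

4.693 × 10^10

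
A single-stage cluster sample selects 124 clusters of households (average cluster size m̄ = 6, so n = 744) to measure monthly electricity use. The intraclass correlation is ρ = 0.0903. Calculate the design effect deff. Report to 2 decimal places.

deff = 1 + (6 − 1)·0.0903 = 1 + 0.4515 = 1.4515.

1.45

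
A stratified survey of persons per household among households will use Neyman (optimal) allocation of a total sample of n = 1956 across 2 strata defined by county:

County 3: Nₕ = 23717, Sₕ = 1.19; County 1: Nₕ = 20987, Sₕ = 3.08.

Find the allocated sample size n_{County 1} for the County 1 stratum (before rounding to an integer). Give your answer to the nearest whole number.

1362

Neyman allocation: nₕ = n·NₕSₕ / Σⱼ NⱼSⱼ.
Σ NⱼSⱼ = 23717·1.19 + 20987·3.08 = 92863.19.
n_{County 1} = 1956·20987·3.08 / 92863.19 = 1362.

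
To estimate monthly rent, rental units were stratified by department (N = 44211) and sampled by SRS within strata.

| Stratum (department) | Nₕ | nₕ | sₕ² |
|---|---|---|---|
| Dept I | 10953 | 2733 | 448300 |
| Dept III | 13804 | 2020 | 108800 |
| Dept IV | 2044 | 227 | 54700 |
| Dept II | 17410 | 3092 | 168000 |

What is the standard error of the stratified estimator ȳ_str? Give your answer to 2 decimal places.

Var(ȳ_str) = Σₕ Wₕ²(1 − fₕ)sₕ²/nₕ with Wₕ = Nₕ/N, N = 44211.
Dept I: Wₕ = 0.24774377; term = 0.24774377²·(1 − 0.24952068)·448300/2733 = 7.5556762.
Dept III: Wₕ = 0.31222999; term = 0.31222999²·(1 − 0.14633440)·108800/2020 = 4.4824405.
Dept IV: Wₕ = 0.04623284; term = 0.04623284²·(1 − 0.11105675)·54700/227 = 0.45786412.
Dept II: Wₕ = 0.39379340; term = 0.39379340²·(1 − 0.17759908)·168000/3092 = 6.9293141.
Sum = 19.425295.
SE = √(19.425295) = 4.41.

4.41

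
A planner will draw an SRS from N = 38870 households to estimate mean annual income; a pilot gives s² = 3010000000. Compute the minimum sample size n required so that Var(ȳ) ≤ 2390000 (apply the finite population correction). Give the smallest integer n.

Without fpc, n₀ = s²/D = 3010000000/2390000 = 1259.4142.
With fpc, (1 − n/N)·s²/n ≤ D requires n ≥ n₀/(1 + n₀/N) = 1259.4142/(1 + 1259.4142/38870) = 1219.8890.
Rounding up, n = 1220.

1220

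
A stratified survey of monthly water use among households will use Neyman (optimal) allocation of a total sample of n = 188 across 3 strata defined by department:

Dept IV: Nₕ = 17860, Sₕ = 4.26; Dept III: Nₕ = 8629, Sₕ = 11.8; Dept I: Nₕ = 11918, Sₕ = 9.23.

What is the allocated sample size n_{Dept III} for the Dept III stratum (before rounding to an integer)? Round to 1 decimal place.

Neyman allocation: nₕ = n·NₕSₕ / Σⱼ NⱼSⱼ.
Σ NⱼSⱼ = 17860·4.26 + 8629·11.8 + 11918·9.23 = 287908.94.
n_{Dept III} = 188·8629·11.8 / 287908.94 = 66.5.

66.5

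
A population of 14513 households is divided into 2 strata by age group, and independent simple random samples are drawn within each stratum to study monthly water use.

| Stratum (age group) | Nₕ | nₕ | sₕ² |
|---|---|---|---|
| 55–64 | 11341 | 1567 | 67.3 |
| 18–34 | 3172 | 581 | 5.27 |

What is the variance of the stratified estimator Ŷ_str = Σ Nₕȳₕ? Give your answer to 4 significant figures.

4.835 × 10^6

Var(Ŷ_str) = Σₕ Nₕ²(1 − fₕ)sₕ²/nₕ.
55–64: 11341²·(1 − 1567/11341)·67.3/1567 = 4.7606884 × 10^6.
18–34: 3172²·(1 − 581/3172)·5.27/581 = 74547.842.
Sum = 4.8352362 × 10^6.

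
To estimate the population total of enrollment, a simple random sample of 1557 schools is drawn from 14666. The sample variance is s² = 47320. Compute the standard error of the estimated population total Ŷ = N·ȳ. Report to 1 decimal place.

Var(Ŷ) = N²·Var(ȳ) = N²·(1 − n/N)·s²/n.
f = 1557/14666 = 0.10616392; Var(ȳ) = 0.89383608·47320/1557 = 27.165269.
Var(Ŷ) = 14666² · 27.165269 = 5.84302 × 10^9.
SE(Ŷ) = √(5.84302 × 10^9) = 76439.6.

76439.6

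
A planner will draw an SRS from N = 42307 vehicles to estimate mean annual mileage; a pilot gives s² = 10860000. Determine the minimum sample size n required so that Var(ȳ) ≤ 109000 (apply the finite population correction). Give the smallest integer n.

100

Without fpc, n₀ = s²/D = 10860000/109000 = 99.6330.
With fpc, (1 − n/N)·s²/n ≤ D requires n ≥ n₀/(1 + n₀/N) = 99.6330/(1 + 99.6330/42307) = 99.3989.
Rounding up, n = 100.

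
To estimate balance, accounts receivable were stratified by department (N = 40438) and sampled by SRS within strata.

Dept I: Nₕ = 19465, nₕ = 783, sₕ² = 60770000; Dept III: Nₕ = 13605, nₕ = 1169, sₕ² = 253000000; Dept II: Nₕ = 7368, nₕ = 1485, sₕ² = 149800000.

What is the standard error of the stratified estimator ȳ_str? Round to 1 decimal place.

205.7

Var(ȳ_str) = Σₕ Wₕ²(1 − fₕ)sₕ²/nₕ with Wₕ = Nₕ/N, N = 40438.
Dept I: Wₕ = 0.48135417; term = 0.48135417²·(1 − 0.04022605)·60770000/783 = 17259.409.
Dept III: Wₕ = 0.33644097; term = 0.33644097²·(1 − 0.08592429)·253000000/1169 = 22392.673.
Dept II: Wₕ = 0.18220486; term = 0.18220486²·(1 − 0.20154723)·149800000/1485 = 2673.9574.
Sum = 42326.039.
SE = √(42326.039) = 205.7.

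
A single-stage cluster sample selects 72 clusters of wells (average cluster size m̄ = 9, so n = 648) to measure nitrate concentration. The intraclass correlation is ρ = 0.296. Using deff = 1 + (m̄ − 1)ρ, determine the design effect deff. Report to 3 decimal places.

3.368

deff = 1 + (9 − 1)·0.296 = 1 + 2.368 = 3.368.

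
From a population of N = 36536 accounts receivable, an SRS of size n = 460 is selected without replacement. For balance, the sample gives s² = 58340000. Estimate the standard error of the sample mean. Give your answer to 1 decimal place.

Under SRS without replacement, Var(ȳ) = (1 − f)·s²/n with f = n/N = 460/36536 = 0.01259032.
Var(ȳ) = (1 − 0.01259032)·58340000/460 = 0.98740968·126826.09 = 125229.31.
SE(ȳ) = √(125229.31) = 353.9.

353.9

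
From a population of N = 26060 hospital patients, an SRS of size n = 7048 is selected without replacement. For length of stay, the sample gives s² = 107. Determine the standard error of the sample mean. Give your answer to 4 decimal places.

0.1052

Under SRS without replacement, Var(ȳ) = (1 − f)·s²/n with f = n/N = 7048/26060 = 0.27045280.
Var(ȳ) = (1 − 0.27045280)·107/7048 = 0.72954720·0.015181612 = 0.011075702.
SE(ȳ) = √(0.011075702) = 0.1052.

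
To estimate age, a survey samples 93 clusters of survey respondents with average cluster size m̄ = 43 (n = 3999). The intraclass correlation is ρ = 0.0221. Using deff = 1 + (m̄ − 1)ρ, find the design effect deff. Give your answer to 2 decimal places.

deff = 1 + (43 − 1)·0.0221 = 1 + 0.9282 = 1.9282.

1.93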